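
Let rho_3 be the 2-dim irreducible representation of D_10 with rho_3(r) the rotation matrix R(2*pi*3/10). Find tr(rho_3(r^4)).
chi_{rho_3}(r^4) = 2*cos(2*pi*3*4/10) = -1/2 + sqrt(5)/2

Argument: rho_3(r^4) is rotation by angle 2*pi*3*4/10, whose trace is 2*cos(2*pi*3*4/10) = -1/2 + sqrt(5)/2.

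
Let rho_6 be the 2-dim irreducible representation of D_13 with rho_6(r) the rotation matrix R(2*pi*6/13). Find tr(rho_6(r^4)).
chi_{rho_6}(r^4) = 2*cos(2*pi*6*4/13) = 2*cos(4*pi/13)

Solution. rho_6(r^4) is rotation by angle 2*pi*6*4/13, whose trace is 2*cos(2*pi*6*4/13) = 2*cos(4*pi/13).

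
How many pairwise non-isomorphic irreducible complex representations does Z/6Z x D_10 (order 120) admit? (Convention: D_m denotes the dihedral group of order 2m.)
48

Justification: The number of irreducible complex representations of a finite group equals its number of conjugacy classes. For a direct product, #classes(G x H) = #classes(G) * #classes(H). Z/6Z has 6 classes (abelian), D_10 has 8 classes, so 6 * 8 = 48, so Z/6Z x D_10 (order 120) has exactly 48 irreducible complex representations.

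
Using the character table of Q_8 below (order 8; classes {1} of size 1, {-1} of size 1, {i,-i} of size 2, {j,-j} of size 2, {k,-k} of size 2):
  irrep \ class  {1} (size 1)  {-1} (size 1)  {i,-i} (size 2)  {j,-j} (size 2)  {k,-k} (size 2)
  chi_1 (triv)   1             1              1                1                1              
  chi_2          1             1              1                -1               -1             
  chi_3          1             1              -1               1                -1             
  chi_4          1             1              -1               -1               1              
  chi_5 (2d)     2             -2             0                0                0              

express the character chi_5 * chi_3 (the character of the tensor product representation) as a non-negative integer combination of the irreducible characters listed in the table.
chi_5 tensor chi_3 = chi_5 (all other irreducibles have multiplicity 0).

The character of a tensor product is the pointwise product (chi_5 * chi_3)(C) = chi_5(C) * chi_3(C):
  {1}: (2)*(1), {-1}: (-2)*(1), {i,-i}: (0)*(-1), {j,-j}: (0)*(1), {k,-k}: (0)*(-1)
so (chi_5 * chi_3) takes values
  {1} -> 2, {-1} -> -2, {i,-i} -> 0, {j,-j} -> 0, {k,-k} -> 0.
Now take the inner product of this character with each irreducible chi from the table, <chi_5*chi_3, chi> = (1/8) sum_C |C| (chi_5*chi_3)(C) conj(chi(C)):
  <chi_5*chi_3, chi_1> = (1/8)[1*(2)*conj(1) + 1*(-2)*conj(1) + 2*(0)*conj(1) + 2*(0)*conj(1) + 2*(0)*conj(1)]
      = (1/8)[(2) + (-2) + (0) + (0) + (0)] = 0/8 = 0
  <chi_5*chi_3, chi_2> = (1/8)[1*(2)*conj(1) + 1*(-2)*conj(1) + 2*(0)*conj(1) + 2*(0)*conj(-1) + 2*(0)*conj(-1)]
      = (1/8)[(2) + (-2) + (0) + (0) + (0)] = 0/8 = 0
  <chi_5*chi_3, chi_3> = (1/8)[1*(2)*conj(1) + 1*(-2)*conj(1) + 2*(0)*conj(-1) + 2*(0)*conj(1) + 2*(0)*conj(-1)]
      = (1/8)[(2) + (-2) + (0) + (0) + (0)] = 0/8 = 0
  <chi_5*chi_3, chi_4> = (1/8)[1*(2)*conj(1) + 1*(-2)*conj(1) + 2*(0)*conj(-1) + 2*(0)*conj(-1) + 2*(0)*conj(1)]
      = (1/8)[(2) + (-2) + (0) + (0) + (0)] = 0/8 = 0
  <chi_5*chi_3, chi_5> = (1/8)[1*(2)*conj(2) + 1*(-2)*conj(-2) + 2*(0)*conj(0) + 2*(0)*conj(0) + 2*(0)*conj(0)]
      = (1/8)[(4) + (4) + (0) + (0) + (0)] = 8/8 = 1
Hence the multiplicities are chi_5: 1. Dimension check: dim(chi_5)*dim(chi_3) = 2*1 = 2 and sum (mult * dim) = 1*2 = 2.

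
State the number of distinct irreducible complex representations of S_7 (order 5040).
15

Details: The number of irreducible complex representations of a finite group equals its number of conjugacy classes. Conjugacy classes in S_7 correspond to cycle types, i.e. partitions of 7; there are p(7) = 15 of them, so S_7 (order 5040) has exactly 15 irreducible complex representations.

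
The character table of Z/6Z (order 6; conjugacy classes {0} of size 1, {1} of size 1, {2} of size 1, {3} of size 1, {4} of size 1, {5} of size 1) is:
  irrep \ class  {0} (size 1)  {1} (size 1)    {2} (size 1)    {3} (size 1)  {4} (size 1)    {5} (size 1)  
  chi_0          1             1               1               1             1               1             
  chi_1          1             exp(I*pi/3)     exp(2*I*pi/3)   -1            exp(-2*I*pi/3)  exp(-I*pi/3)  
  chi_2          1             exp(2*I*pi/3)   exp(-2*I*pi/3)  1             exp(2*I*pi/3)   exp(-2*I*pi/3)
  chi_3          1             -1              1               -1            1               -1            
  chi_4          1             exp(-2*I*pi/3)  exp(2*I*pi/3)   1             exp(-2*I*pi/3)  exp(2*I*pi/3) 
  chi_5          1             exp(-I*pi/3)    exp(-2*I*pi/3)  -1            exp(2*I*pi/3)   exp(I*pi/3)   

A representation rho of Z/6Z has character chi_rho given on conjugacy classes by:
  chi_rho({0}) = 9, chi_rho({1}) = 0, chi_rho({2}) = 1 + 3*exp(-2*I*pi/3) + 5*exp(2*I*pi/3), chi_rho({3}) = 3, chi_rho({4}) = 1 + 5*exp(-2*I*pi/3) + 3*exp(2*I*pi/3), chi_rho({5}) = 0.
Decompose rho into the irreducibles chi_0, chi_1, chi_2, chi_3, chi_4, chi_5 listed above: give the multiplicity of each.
Multiplicities: chi_0: 1, chi_1: 2, chi_2: 2, chi_3: 0, chi_4: 3, chi_5: 1.

Solution. Use <chi_rho, chi> = (1/|G|) sum_C |C| * chi_rho(C) * conj(chi(C)) with |G| = 6 for each irreducible chi in the table:
  <chi_rho, chi_0> = (1/6)[1*(9)*conj(1) + 1*(0)*conj(1) + 1*(1 + 3*exp(-2*I*pi/3) + 5*exp(2*I*pi/3))*conj(1) + 1*(3)*conj(1) + 1*(1 + 5*exp(-2*I*pi/3) + 3*exp(2*I*pi/3))*conj(1) + 1*(0)*conj(1)]
      = (1/6)[(9) + (0) + (1 + 3*exp(-2*I*pi/3) + 5*exp(2*I*pi/3)) + (3) + (1 + 5*exp(-2*I*pi/3) + 3*exp(2*I*pi/3)) + (0)] = 6/6 = 1
  <chi_rho, chi_1> = (1/6)[1*(9)*conj(1) + 1*(0)*conj(exp(I*pi/3)) + 1*(1 + 3*exp(-2*I*pi/3) + 5*exp(2*I*pi/3))*conj(exp(2*I*pi/3)) + 1*(3)*conj(-1) + 1*(1 + 5*exp(-2*I*pi/3) + 3*exp(2*I*pi/3))*conj(exp(-2*I*pi/3)) + 1*(0)*conj(exp(-I*pi/3))]
      = (1/6)[(9) + (0) + (5 + exp(-2*I*pi/3) + 3*exp(2*I*pi/3)) + (-3) + (5 + 3*exp(-2*I*pi/3) + exp(2*I*pi/3)) + (0)] = 12/6 = 2
  <chi_rho, chi_2> = (1/6)[1*(9)*conj(1) + 1*(0)*conj(exp(2*I*pi/3)) + 1*(1 + 3*exp(-2*I*pi/3) + 5*exp(2*I*pi/3))*conj(exp(-2*I*pi/3)) + 1*(3)*conj(1) + 1*(1 + 5*exp(-2*I*pi/3) + 3*exp(2*I*pi/3))*conj(exp(2*I*pi/3)) + 1*(0)*conj(exp(-2*I*pi/3))]
      = (1/6)[(9) + (0) + (3 + 5*exp(-2*I*pi/3) + exp(2*I*pi/3)) + (3) + (3 + exp(-2*I*pi/3) + 5*exp(2*I*pi/3)) + (0)] = 12/6 = 2
  <chi_rho, chi_3> = (1/6)[1*(9)*conj(1) + 1*(0)*conj(-1) + 1*(1 + 3*exp(-2*I*pi/3) + 5*exp(2*I*pi/3))*conj(1) + 1*(3)*conj(-1) + 1*(1 + 5*exp(-2*I*pi/3) + 3*exp(2*I*pi/3))*conj(1) + 1*(0)*conj(-1)]
      = (1/6)[(9) + (0) + (1 + 3*exp(-2*I*pi/3) + 5*exp(2*I*pi/3)) + (-3) + (1 + 5*exp(-2*I*pi/3) + 3*exp(2*I*pi/3)) + (0)] = 0/6 = 0
  <chi_rho, chi_4> = (1/6)[1*(9)*conj(1) + 1*(0)*conj(exp(-2*I*pi/3)) + 1*(1 + 3*exp(-2*I*pi/3) + 5*exp(2*I*pi/3))*conj(exp(2*I*pi/3)) + 1*(3)*conj(1) + 1*(1 + 5*exp(-2*I*pi/3) + 3*exp(2*I*pi/3))*conj(exp(-2*I*pi/3)) + 1*(0)*conj(exp(2*I*pi/3))]
      = (1/6)[(9) + (0) + (5 + exp(-2*I*pi/3) + 3*exp(2*I*pi/3)) + (3) + (5 + 3*exp(-2*I*pi/3) + exp(2*I*pi/3)) + (0)] = 18/6 = 3
  <chi_rho, chi_5> = (1/6)[1*(9)*conj(1) + 1*(0)*conj(exp(-I*pi/3)) + 1*(1 + 3*exp(-2*I*pi/3) + 5*exp(2*I*pi/3))*conj(exp(-2*I*pi/3)) + 1*(3)*conj(-1) + 1*(1 + 5*exp(-2*I*pi/3) + 3*exp(2*I*pi/3))*conj(exp(2*I*pi/3)) + 1*(0)*conj(exp(I*pi/3))]
      = (1/6)[(9) + (0) + (3 + 5*exp(-2*I*pi/3) + exp(2*I*pi/3)) + (-3) + (3 + exp(-2*I*pi/3) + 5*exp(2*I*pi/3)) + (0)] = 6/6 = 1
(Exp terms are combined using exp(i*s)*conj(exp(i*t)) = exp(i*(s-t)), and sums of them are collapsed using the identity that for every m > 1 the m distinct m-th roots of unity sum to 0, e.g. 1 + exp(2*I*pi/3) + exp(-2*I*pi/3) = 0.)
Dimension check: dim(rho) = sum (mult * dim) = 1*1 + 2*1 + 2*1 + 0*1 + 3*1 + 1*1 = 9 = chi_rho(e) = 9.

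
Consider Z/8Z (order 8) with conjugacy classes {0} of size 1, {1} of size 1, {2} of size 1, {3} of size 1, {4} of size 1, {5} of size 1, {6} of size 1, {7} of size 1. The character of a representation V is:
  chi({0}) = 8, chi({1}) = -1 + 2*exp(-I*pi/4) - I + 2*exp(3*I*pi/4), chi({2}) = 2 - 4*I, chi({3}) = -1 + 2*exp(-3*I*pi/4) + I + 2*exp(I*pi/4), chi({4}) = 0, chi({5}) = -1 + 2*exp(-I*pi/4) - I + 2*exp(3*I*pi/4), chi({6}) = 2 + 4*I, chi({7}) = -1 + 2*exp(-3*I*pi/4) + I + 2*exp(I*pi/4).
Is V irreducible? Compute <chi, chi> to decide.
Not irreducible (reducible): <chi, chi> = 14 > 1.

Reasoning: <chi, chi> = (1/|G|) sum_C |C| * |chi(C)|^2 = (1/8)[1*|8|^2 + 1*|-1 + 2*exp(-I*pi/4) - I + 2*exp(3*I*pi/4)|^2 + 1*|2 - 4*I|^2 + 1*|-1 + 2*exp(-3*I*pi/4) + I + 2*exp(I*pi/4)|^2 + 1*|0|^2 + 1*|-1 + 2*exp(-I*pi/4) - I + 2*exp(3*I*pi/4)|^2 + 1*|2 + 4*I|^2 + 1*|-1 + 2*exp(-3*I*pi/4) + I + 2*exp(I*pi/4)|^2]
  = (1/8)[(64) + (2) + (20) + (2) + (0) + (2) + (20) + (2)] = 112/8 = 14.
(Exp terms are combined using exp(i*s)*conj(exp(i*t)) = exp(i*(s-t)), and sums of them are collapsed using the identity that for every m > 1 the m distinct m-th roots of unity sum to 0, e.g. 1 + exp(2*I*pi/3) + exp(-2*I*pi/3) = 0.)
A character is irreducible iff <chi, chi> = 1, so this representation is reducible.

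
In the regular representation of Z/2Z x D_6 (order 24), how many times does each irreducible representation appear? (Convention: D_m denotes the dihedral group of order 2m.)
Each irreducible V_i of dimension d_i appears with multiplicity d_i, i.e. rho_reg = (direct sum over all irreducibles V_i) d_i V_i. The irreducible dimensions for Z/2Z x D_6 are 1, 1, 1, 1, 1, 1, 1, 1, 2, 2, 2, 2: 8 irreducibles of dimension 1, each with multiplicity 1; 4 irreducibles of dimension 2, each with multiplicity 2. Total dimension 8*1*1 + 4*2*2 = 24 = |G|.

General theorem: in the regular representation of a finite group G, each irreducible appears with multiplicity equal to its dimension. Check: dim(rho_reg) = sum d_i^2 = 1 + 1 + 1 + 1 + 1 + 1 + 1 + 1 + 4 + 4 + 4 + 4 = 24 = |G|.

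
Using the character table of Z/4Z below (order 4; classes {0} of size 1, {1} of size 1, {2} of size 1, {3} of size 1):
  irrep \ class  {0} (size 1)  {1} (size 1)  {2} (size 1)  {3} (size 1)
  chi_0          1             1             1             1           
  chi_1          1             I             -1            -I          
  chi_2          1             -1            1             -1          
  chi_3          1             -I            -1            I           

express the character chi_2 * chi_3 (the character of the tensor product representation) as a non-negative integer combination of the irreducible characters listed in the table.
chi_2 tensor chi_3 = chi_1 (all other irreducibles have multiplicity 0).

Explanation: The character of a tensor product is the pointwise product (chi_2 * chi_3)(C) = chi_2(C) * chi_3(C):
  {0}: (1)*(1), {1}: (-1)*(-I), {2}: (1)*(-1), {3}: (-1)*(I)
so (chi_2 * chi_3) takes values
  {0} -> 1, {1} -> I, {2} -> -1, {3} -> -I.
Now take the inner product of this character with each irreducible chi from the table, <chi_2*chi_3, chi> = (1/4) sum_C |C| (chi_2*chi_3)(C) conj(chi(C)):
  <chi_2*chi_3, chi_0> = (1/4)[1*(1)*conj(1) + 1*(I)*conj(1) + 1*(-1)*conj(1) + 1*(-I)*conj(1)]
      = (1/4)[(1) + (I) + (-1) + (-I)] = 0/4 = 0
  <chi_2*chi_3, chi_1> = (1/4)[1*(1)*conj(1) + 1*(I)*conj(I) + 1*(-1)*conj(-1) + 1*(-I)*conj(-I)]
      = (1/4)[(1) + (1) + (1) + (1)] = 4/4 = 1
  <chi_2*chi_3, chi_2> = (1/4)[1*(1)*conj(1) + 1*(I)*conj(-1) + 1*(-1)*conj(1) + 1*(-I)*conj(-1)]
      = (1/4)[(1) + (-I) + (-1) + (I)] = 0/4 = 0
  <chi_2*chi_3, chi_3> = (1/4)[1*(1)*conj(1) + 1*(I)*conj(-I) + 1*(-1)*conj(-1) + 1*(-I)*conj(I)]
      = (1/4)[(1) + (-1) + (1) + (-1)] = 0/4 = 0
(Exp terms are combined using exp(i*s)*conj(exp(i*t)) = exp(i*(s-t)), and sums of them are collapsed using the identity that for every m > 1 the m distinct m-th roots of unity sum to 0, e.g. 1 + exp(2*I*pi/3) + exp(-2*I*pi/3) = 0.)
Hence the multiplicities are chi_1: 1. Dimension check: dim(chi_2)*dim(chi_3) = 1*1 = 1 and sum (mult * dim) = 1*1 = 1.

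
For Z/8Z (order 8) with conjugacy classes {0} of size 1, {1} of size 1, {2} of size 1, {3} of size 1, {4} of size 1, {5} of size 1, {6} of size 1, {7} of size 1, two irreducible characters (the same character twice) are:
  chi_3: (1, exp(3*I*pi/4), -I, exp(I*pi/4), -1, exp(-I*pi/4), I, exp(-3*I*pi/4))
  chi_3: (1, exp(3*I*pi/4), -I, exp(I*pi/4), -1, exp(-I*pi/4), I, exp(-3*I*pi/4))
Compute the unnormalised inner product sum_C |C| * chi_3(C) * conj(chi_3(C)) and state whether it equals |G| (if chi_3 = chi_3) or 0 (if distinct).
Sum = 8 = |G| = 8; so <chi_3, chi_3> = 1 (norm-1 confirms irreducibility).

Justification: Compute term by term over conjugacy classes (|C| * chi_3(C) * conj(chi_3(C))):
  1*(1)*conj(1) + 1*(exp(3*I*pi/4))*conj(exp(3*I*pi/4)) + 1*(-I)*conj(-I) + 1*(exp(I*pi/4))*conj(exp(I*pi/4)) + 1*(-1)*conj(-1) + 1*(exp(-I*pi/4))*conj(exp(-I*pi/4)) + 1*(I)*conj(I) + 1*(exp(-3*I*pi/4))*conj(exp(-3*I*pi/4))
  = (1) + (1) + (1) + (1) + (1) + (1) + (1) + (1)
  = 8.
(Exp terms are combined using exp(i*s)*conj(exp(i*t)) = exp(i*(s-t)), and sums of them are collapsed using the identity that for every m > 1 the m distinct m-th roots of unity sum to 0, e.g. 1 + exp(2*I*pi/3) + exp(-2*I*pi/3) = 0.)
Dividing by |G| = 8 gives 8/8 = 1, matching the row-orthogonality relation <chi_3, chi_3> = [chi_3 = chi_3].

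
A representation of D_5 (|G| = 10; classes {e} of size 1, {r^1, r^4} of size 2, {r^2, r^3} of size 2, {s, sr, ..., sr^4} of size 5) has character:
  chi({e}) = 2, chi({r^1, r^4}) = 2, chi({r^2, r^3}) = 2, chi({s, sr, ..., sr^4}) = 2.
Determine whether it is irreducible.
Not irreducible (reducible): <chi, chi> = 4 > 1.

Proof sketch: <chi, chi> = (1/|G|) sum_C |C| * |chi(C)|^2 = (1/10)[1*|2|^2 + 2*|2|^2 + 2*|2|^2 + 5*|2|^2]
  = (1/10)[(4) + (8) + (8) + (20)] = 40/10 = 4.
A character is irreducible iff <chi, chi> = 1, so this representation is reducible.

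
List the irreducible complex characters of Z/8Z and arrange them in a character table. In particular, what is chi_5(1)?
Character table of Z/8Z (irreps indexed chi_0,...,chi_7 with chi_k(m) = zeta_8^(k*m), zeta_8 = exp(2*pi*i/8)):
  irrep \ class  {0} (size 1)  {1} (size 1)    {2} (size 1)  {3} (size 1)    {4} (size 1)  {5} (size 1)    {6} (size 1)  {7} (size 1)  
  chi_0          1             1               1             1               1             1               1             1             
  chi_1          1             exp(I*pi/4)     I             exp(3*I*pi/4)   -1            exp(-3*I*pi/4)  -I            exp(-I*pi/4)  
  chi_2          1             I               -1            -I              1             I               -1            -I            
  chi_3          1             exp(3*I*pi/4)   -I            exp(I*pi/4)     -1            exp(-I*pi/4)    I             exp(-3*I*pi/4)
  chi_4          1             -1              1             -1              1             -1              1             -1            
  chi_5          1             exp(-3*I*pi/4)  I             exp(-I*pi/4)    -1            exp(I*pi/4)     -I            exp(3*I*pi/4) 
  chi_6          1             -I              -1            I               1             -I              -1            I             
  chi_7          1             exp(-I*pi/4)    -I            exp(-3*I*pi/4)  -1            exp(3*I*pi/4)   I             exp(I*pi/4)   

Spot check: chi_5(1) = zeta_8^(5*1) = zeta_8^5 = exp(-3*I*pi/4).

Z/8Z is abelian, so all 8 irreducible complex representations are 1-dimensional. They are given by chi_k(m) = zeta_8^(k*m) for k = 0,...,7. Row orthogonality: sum_m chi_k(m) conj(chi_l(m)) = 8 * [k = l].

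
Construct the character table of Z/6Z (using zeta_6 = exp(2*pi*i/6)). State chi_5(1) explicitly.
Character table of Z/6Z (irreps indexed chi_0,...,chi_5 with chi_k(m) = zeta_6^(k*m), zeta_6 = exp(2*pi*i/6)):
  irrep \ class  {0} (size 1)  {1} (size 1)    {2} (size 1)    {3} (size 1)  {4} (size 1)    {5} (size 1)  
  chi_0          1             1               1               1             1               1             
  chi_1          1             exp(I*pi/3)     exp(2*I*pi/3)   -1            exp(-2*I*pi/3)  exp(-I*pi/3)  
  chi_2          1             exp(2*I*pi/3)   exp(-2*I*pi/3)  1             exp(2*I*pi/3)   exp(-2*I*pi/3)
  chi_3          1             -1              1               -1            1               -1            
  chi_4          1             exp(-2*I*pi/3)  exp(2*I*pi/3)   1             exp(-2*I*pi/3)  exp(2*I*pi/3) 
  chi_5          1             exp(-I*pi/3)    exp(-2*I*pi/3)  -1            exp(2*I*pi/3)   exp(I*pi/3)   

Spot check: chi_5(1) = zeta_6^(5*1) = zeta_6^5 = exp(-I*pi/3).

Explanation: Z/6Z is abelian, so all 6 irreducible complex representations are 1-dimensional. They are given by chi_k(m) = zeta_6^(k*m) for k = 0,...,5. Row orthogonality: sum_m chi_k(m) conj(chi_l(m)) = 6 * [k = l].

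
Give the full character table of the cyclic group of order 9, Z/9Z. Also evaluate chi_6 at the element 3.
Character table of Z/9Z (irreps indexed chi_0,...,chi_8 with chi_k(m) = zeta_9^(k*m), zeta_9 = exp(2*pi*i/9)):
  irrep \ class  {0} (size 1)  {1} (size 1)    {2} (size 1)    {3} (size 1)    {4} (size 1)    {5} (size 1)    {6} (size 1)    {7} (size 1)    {8} (size 1)  
  chi_0          1             1               1               1               1               1               1               1               1             
  chi_1          1             exp(2*I*pi/9)   exp(4*I*pi/9)   exp(2*I*pi/3)   exp(8*I*pi/9)   exp(-8*I*pi/9)  exp(-2*I*pi/3)  exp(-4*I*pi/9)  exp(-2*I*pi/9)
  chi_2          1             exp(4*I*pi/9)   exp(8*I*pi/9)   exp(-2*I*pi/3)  exp(-2*I*pi/9)  exp(2*I*pi/9)   exp(2*I*pi/3)   exp(-8*I*pi/9)  exp(-4*I*pi/9)
  chi_3          1             exp(2*I*pi/3)   exp(-2*I*pi/3)  1               exp(2*I*pi/3)   exp(-2*I*pi/3)  1               exp(2*I*pi/3)   exp(-2*I*pi/3)
  chi_4          1             exp(8*I*pi/9)   exp(-2*I*pi/9)  exp(2*I*pi/3)   exp(-4*I*pi/9)  exp(4*I*pi/9)   exp(-2*I*pi/3)  exp(2*I*pi/9)   exp(-8*I*pi/9)
  chi_5          1             exp(-8*I*pi/9)  exp(2*I*pi/9)   exp(-2*I*pi/3)  exp(4*I*pi/9)   exp(-4*I*pi/9)  exp(2*I*pi/3)   exp(-2*I*pi/9)  exp(8*I*pi/9) 
  chi_6          1             exp(-2*I*pi/3)  exp(2*I*pi/3)   1               exp(-2*I*pi/3)  exp(2*I*pi/3)   1               exp(-2*I*pi/3)  exp(2*I*pi/3) 
  chi_7          1             exp(-4*I*pi/9)  exp(-8*I*pi/9)  exp(2*I*pi/3)   exp(2*I*pi/9)   exp(-2*I*pi/9)  exp(-2*I*pi/3)  exp(8*I*pi/9)   exp(4*I*pi/9) 
  chi_8          1             exp(-2*I*pi/9)  exp(-4*I*pi/9)  exp(-2*I*pi/3)  exp(-8*I*pi/9)  exp(8*I*pi/9)   exp(2*I*pi/3)   exp(4*I*pi/9)   exp(2*I*pi/9) 

Spot check: chi_6(3) = zeta_9^(6*3) = zeta_9^18 = 1.

Why: Z/9Z is abelian, so all 9 irreducible complex representations are 1-dimensional. They are given by chi_k(m) = zeta_9^(k*m) for k = 0,...,8. Row orthogonality: sum_m chi_k(m) conj(chi_l(m)) = 9 * [k = l].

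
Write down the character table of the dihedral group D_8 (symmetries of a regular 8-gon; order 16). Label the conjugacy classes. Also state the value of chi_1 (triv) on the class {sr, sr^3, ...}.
Conjugacy classes: {e} of size 1, {r^4} of size 1, {r^1, r^7} of size 2, {r^2, r^6} of size 2, {r^3, r^5} of size 2, {s, sr^2, ...} of size 4, {sr, sr^3, ...} of size 4.
Character table:
  irrep \ class              {e} (size 1)  {r^4} (size 1)  {r^1, r^7} (size 2)  {r^2, r^6} (size 2)  {r^3, r^5} (size 2)  {s, sr^2, ...} (size 4)  {sr, sr^3, ...} (size 4)
  chi_1 (triv)               1             1               1                    1                    1                    1                        1                       
  chi_2 (sign: r->1, s->-1)  1             1               1                    1                    1                    -1                       -1                      
  chi_3 (r->-1, s->1)        1             1               -1                   1                    -1                   1                        -1                      
  chi_4 (r->-1, s->-1)       1             1               -1                   1                    -1                   -1                       1                       
  chi_5 (2d, j=1)            2             -2              sqrt(2)              0                    -sqrt(2)             0                        0                       
  chi_6 (2d, j=2)            2             2               0                    -2                   0                    0                        0                       
  chi_7 (2d, j=3)            2             -2              -sqrt(2)             0                    sqrt(2)              0                        0                       

Spot check: chi_1 (triv) on {sr, sr^3, ...} = 1.

Derivation: D_8 has order 2*8 = 16 with 7 conjugacy classes, hence 7 irreducibles. Sum of squared dims 1 + 1 + 1 + 1 + 4 + 4 + 4 = 16 = |G|. Linear characters come from the abelianisation; the 2-dimensional irreps have character r^k -> 2*cos(2*pi*j*k/8), reflections -> 0.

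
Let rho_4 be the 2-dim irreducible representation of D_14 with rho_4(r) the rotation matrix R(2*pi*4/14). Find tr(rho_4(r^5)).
chi_{rho_4}(r^5) = 2*cos(2*pi*4*5/14) = -2*cos(pi/7)

rho_4(r^5) is rotation by angle 2*pi*4*5/14, whose trace is 2*cos(2*pi*4*5/14) = -2*cos(pi/7).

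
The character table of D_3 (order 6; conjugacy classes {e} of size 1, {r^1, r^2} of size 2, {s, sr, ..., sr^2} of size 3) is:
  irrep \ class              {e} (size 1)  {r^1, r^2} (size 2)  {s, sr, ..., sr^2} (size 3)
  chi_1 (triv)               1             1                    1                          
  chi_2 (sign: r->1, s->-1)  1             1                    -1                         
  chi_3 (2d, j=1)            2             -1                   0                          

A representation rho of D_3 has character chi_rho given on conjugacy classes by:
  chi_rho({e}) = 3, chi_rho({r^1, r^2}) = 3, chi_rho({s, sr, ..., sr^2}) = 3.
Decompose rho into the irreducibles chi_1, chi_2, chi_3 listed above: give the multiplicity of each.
Multiplicities: chi_1: 3, chi_2: 0, chi_3: 0.

Use <chi_rho, chi> = (1/|G|) sum_C |C| * chi_rho(C) * conj(chi(C)) with |G| = 6 for each irreducible chi in the table:
  <chi_rho, chi_1> = (1/6)[1*(3)*conj(1) + 2*(3)*conj(1) + 3*(3)*conj(1)]
      = (1/6)[(3) + (6) + (9)] = 18/6 = 3
  <chi_rho, chi_2> = (1/6)[1*(3)*conj(1) + 2*(3)*conj(1) + 3*(3)*conj(-1)]
      = (1/6)[(3) + (6) + (-9)] = 0/6 = 0
  <chi_rho, chi_3> = (1/6)[1*(3)*conj(2) + 2*(3)*conj(-1) + 3*(3)*conj(0)]
      = (1/6)[(6) + (-6) + (0)] = 0/6 = 0
Dimension check: dim(rho) = sum (mult * dim) = 3*1 + 0*1 + 0*2 = 3 = chi_rho(e) = 3.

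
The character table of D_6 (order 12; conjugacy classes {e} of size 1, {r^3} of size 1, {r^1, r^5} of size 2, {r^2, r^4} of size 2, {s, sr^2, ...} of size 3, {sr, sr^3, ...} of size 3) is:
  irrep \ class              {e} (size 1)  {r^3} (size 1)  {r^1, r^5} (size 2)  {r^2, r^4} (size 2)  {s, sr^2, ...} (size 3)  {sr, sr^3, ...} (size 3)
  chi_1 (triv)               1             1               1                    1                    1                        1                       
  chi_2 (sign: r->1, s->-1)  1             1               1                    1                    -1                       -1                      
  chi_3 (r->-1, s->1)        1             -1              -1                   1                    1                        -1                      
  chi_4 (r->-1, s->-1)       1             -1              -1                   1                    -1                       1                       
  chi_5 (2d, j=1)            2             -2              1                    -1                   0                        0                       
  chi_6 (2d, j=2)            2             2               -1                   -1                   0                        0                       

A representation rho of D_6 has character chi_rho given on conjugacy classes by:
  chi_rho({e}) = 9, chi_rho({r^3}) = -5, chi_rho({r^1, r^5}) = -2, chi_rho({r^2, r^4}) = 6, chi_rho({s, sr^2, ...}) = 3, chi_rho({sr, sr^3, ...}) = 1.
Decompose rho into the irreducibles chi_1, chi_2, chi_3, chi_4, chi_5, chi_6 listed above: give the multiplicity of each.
Multiplicities: chi_1: 2, chi_2: 0, chi_3: 3, chi_4: 2, chi_5: 1, chi_6: 0.

Justification: Use <chi_rho, chi> = (1/|G|) sum_C |C| * chi_rho(C) * conj(chi(C)) with |G| = 12 for each irreducible chi in the table:
  <chi_rho, chi_1> = (1/12)[1*(9)*conj(1) + 1*(-5)*conj(1) + 2*(-2)*conj(1) + 2*(6)*conj(1) + 3*(3)*conj(1) + 3*(1)*conj(1)]
      = (1/12)[(9) + (-5) + (-4) + (12) + (9) + (3)] = 24/12 = 2
  <chi_rho, chi_2> = (1/12)[1*(9)*conj(1) + 1*(-5)*conj(1) + 2*(-2)*conj(1) + 2*(6)*conj(1) + 3*(3)*conj(-1) + 3*(1)*conj(-1)]
      = (1/12)[(9) + (-5) + (-4) + (12) + (-9) + (-3)] = 0/12 = 0
  <chi_rho, chi_3> = (1/12)[1*(9)*conj(1) + 1*(-5)*conj(-1) + 2*(-2)*conj(-1) + 2*(6)*conj(1) + 3*(3)*conj(1) + 3*(1)*conj(-1)]
      = (1/12)[(9) + (5) + (4) + (12) + (9) + (-3)] = 36/12 = 3
  <chi_rho, chi_4> = (1/12)[1*(9)*conj(1) + 1*(-5)*conj(-1) + 2*(-2)*conj(-1) + 2*(6)*conj(1) + 3*(3)*conj(-1) + 3*(1)*conj(1)]
      = (1/12)[(9) + (5) + (4) + (12) + (-9) + (3)] = 24/12 = 2
  <chi_rho, chi_5> = (1/12)[1*(9)*conj(2) + 1*(-5)*conj(-2) + 2*(-2)*conj(1) + 2*(6)*conj(-1) + 3*(3)*conj(0) + 3*(1)*conj(0)]
      = (1/12)[(18) + (10) + (-4) + (-12) + (0) + (0)] = 12/12 = 1
  <chi_rho, chi_6> = (1/12)[1*(9)*conj(2) + 1*(-5)*conj(2) + 2*(-2)*conj(-1) + 2*(6)*conj(-1) + 3*(3)*conj(0) + 3*(1)*conj(0)]
      = (1/12)[(18) + (-10) + (4) + (-12) + (0) + (0)] = 0/12 = 0
Dimension check: dim(rho) = sum (mult * dim) = 2*1 + 0*1 + 3*1 + 2*1 + 1*2 + 0*2 = 9 = chi_rho(e) = 9.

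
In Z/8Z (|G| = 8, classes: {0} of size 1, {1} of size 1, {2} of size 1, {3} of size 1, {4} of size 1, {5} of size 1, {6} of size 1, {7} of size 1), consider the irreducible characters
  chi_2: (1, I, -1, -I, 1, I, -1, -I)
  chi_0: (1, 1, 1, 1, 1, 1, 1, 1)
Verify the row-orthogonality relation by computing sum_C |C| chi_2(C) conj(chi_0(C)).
Sum = 0; so <chi_2, chi_0> = 0 (distinct irreducibles are orthogonal).

Why: Compute term by term over conjugacy classes (|C| * chi_2(C) * conj(chi_0(C))):
  1*(1)*conj(1) + 1*(I)*conj(1) + 1*(-1)*conj(1) + 1*(-I)*conj(1) + 1*(1)*conj(1) + 1*(I)*conj(1) + 1*(-1)*conj(1) + 1*(-I)*conj(1)
  = (1) + (I) + (-1) + (-I) + (1) + (I) + (-1) + (-I)
  = 0.
(Exp terms are combined using exp(i*s)*conj(exp(i*t)) = exp(i*(s-t)), and sums of them are collapsed using the identity that for every m > 1 the m distinct m-th roots of unity sum to 0, e.g. 1 + exp(2*I*pi/3) + exp(-2*I*pi/3) = 0.)
Dividing by |G| = 8 gives 0/8 = 0, matching the row-orthogonality relation <chi_2, chi_0> = [chi_2 = chi_0].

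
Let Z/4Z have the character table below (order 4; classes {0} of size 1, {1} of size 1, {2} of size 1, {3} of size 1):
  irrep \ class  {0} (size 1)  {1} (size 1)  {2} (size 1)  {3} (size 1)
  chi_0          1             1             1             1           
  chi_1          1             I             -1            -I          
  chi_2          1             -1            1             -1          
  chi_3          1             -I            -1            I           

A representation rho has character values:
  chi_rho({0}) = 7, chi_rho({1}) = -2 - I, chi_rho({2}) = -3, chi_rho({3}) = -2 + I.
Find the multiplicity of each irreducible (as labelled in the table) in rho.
Multiplicities: chi_0: 0, chi_1: 2, chi_2: 2, chi_3: 3.

Explanation: Use <chi_rho, chi> = (1/|G|) sum_C |C| * chi_rho(C) * conj(chi(C)) with |G| = 4 for each irreducible chi in the table:
  <chi_rho, chi_0> = (1/4)[1*(7)*conj(1) + 1*(-2 - I)*conj(1) + 1*(-3)*conj(1) + 1*(-2 + I)*conj(1)]
      = (1/4)[(7) + (-2 - I) + (-3) + (-2 + I)] = 0/4 = 0
  <chi_rho, chi_1> = (1/4)[1*(7)*conj(1) + 1*(-2 - I)*conj(I) + 1*(-3)*conj(-1) + 1*(-2 + I)*conj(-I)]
      = (1/4)[(7) + (-1 + 2*I) + (3) + (-1 - 2*I)] = 8/4 = 2
  <chi_rho, chi_2> = (1/4)[1*(7)*conj(1) + 1*(-2 - I)*conj(-1) + 1*(-3)*conj(1) + 1*(-2 + I)*conj(-1)]
      = (1/4)[(7) + (2 + I) + (-3) + (2 - I)] = 8/4 = 2
  <chi_rho, chi_3> = (1/4)[1*(7)*conj(1) + 1*(-2 - I)*conj(-I) + 1*(-3)*conj(-1) + 1*(-2 + I)*conj(I)]
      = (1/4)[(7) + (1 - 2*I) + (3) + (1 + 2*I)] = 12/4 = 3
(Exp terms are combined using exp(i*s)*conj(exp(i*t)) = exp(i*(s-t)), and sums of them are collapsed using the identity that for every m > 1 the m distinct m-th roots of unity sum to 0, e.g. 1 + exp(2*I*pi/3) + exp(-2*I*pi/3) = 0.)
Dimension check: dim(rho) = sum (mult * dim) = 0*1 + 2*1 + 2*1 + 3*1 = 7 = chi_rho(e) = 7.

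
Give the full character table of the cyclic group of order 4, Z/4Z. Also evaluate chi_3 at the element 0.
Character table of Z/4Z (irreps indexed chi_0,...,chi_3 with chi_k(m) = zeta_4^(k*m), zeta_4 = exp(2*pi*i/4)):
  irrep \ class  {0} (size 1)  {1} (size 1)  {2} (size 1)  {3} (size 1)
  chi_0          1             1             1             1           
  chi_1          1             I             -1            -I          
  chi_2          1             -1            1             -1          
  chi_3          1             -I            -1            I           

Spot check: chi_3(0) = zeta_4^(3*0) = zeta_4^0 = 1.

Argument: Z/4Z is abelian, so all 4 irreducible complex representations are 1-dimensional. They are given by chi_k(m) = zeta_4^(k*m) for k = 0,...,3. Row orthogonality: sum_m chi_k(m) conj(chi_l(m)) = 4 * [k = l].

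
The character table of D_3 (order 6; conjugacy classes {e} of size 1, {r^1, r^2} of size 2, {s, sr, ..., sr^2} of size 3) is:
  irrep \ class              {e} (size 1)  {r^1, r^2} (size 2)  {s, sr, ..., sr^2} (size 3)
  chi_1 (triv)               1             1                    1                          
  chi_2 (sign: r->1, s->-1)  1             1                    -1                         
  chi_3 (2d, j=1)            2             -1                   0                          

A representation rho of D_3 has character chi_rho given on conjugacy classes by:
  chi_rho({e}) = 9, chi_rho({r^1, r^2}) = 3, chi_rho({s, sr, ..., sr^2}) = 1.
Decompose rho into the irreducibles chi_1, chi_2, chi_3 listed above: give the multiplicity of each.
Multiplicities: chi_1: 3, chi_2: 2, chi_3: 2.

Details: Use <chi_rho, chi> = (1/|G|) sum_C |C| * chi_rho(C) * conj(chi(C)) with |G| = 6 for each irreducible chi in the table:
  <chi_rho, chi_1> = (1/6)[1*(9)*conj(1) + 2*(3)*conj(1) + 3*(1)*conj(1)]
      = (1/6)[(9) + (6) + (3)] = 18/6 = 3
  <chi_rho, chi_2> = (1/6)[1*(9)*conj(1) + 2*(3)*conj(1) + 3*(1)*conj(-1)]
      = (1/6)[(9) + (6) + (-3)] = 12/6 = 2
  <chi_rho, chi_3> = (1/6)[1*(9)*conj(2) + 2*(3)*conj(-1) + 3*(1)*conj(0)]
      = (1/6)[(18) + (-6) + (0)] = 12/6 = 2
Dimension check: dim(rho) = sum (mult * dim) = 3*1 + 2*1 + 2*2 = 9 = chi_rho(e) = 9.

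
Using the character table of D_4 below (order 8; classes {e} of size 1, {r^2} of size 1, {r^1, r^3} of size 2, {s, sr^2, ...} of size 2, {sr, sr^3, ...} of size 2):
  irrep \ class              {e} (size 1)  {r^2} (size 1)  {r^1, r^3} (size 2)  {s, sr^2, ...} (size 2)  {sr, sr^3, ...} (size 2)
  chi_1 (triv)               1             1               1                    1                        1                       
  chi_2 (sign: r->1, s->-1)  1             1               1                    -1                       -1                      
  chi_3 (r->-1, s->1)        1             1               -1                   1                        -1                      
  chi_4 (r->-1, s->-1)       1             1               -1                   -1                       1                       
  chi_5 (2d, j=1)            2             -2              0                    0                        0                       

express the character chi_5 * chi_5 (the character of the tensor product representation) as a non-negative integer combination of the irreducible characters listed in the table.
chi_5 tensor chi_5 = chi_1 + chi_2 + chi_3 + chi_4 (all other irreducibles have multiplicity 0).

Why: The character of a tensor product is the pointwise product (chi_5 * chi_5)(C) = chi_5(C) * chi_5(C):
  {e}: (2)*(2), {r^2}: (-2)*(-2), {r^1, r^3}: (0)*(0), {s, sr^2, ...}: (0)*(0), {sr, sr^3, ...}: (0)*(0)
so (chi_5 * chi_5) takes values
  {e} -> 4, {r^2} -> 4, {r^1, r^3} -> 0, {s, sr^2, ...} -> 0, {sr, sr^3, ...} -> 0.
Now take the inner product of this character with each irreducible chi from the table, <chi_5*chi_5, chi> = (1/8) sum_C |C| (chi_5*chi_5)(C) conj(chi(C)):
  <chi_5*chi_5, chi_1> = (1/8)[1*(4)*conj(1) + 1*(4)*conj(1) + 2*(0)*conj(1) + 2*(0)*conj(1) + 2*(0)*conj(1)]
      = (1/8)[(4) + (4) + (0) + (0) + (0)] = 8/8 = 1
  <chi_5*chi_5, chi_2> = (1/8)[1*(4)*conj(1) + 1*(4)*conj(1) + 2*(0)*conj(1) + 2*(0)*conj(-1) + 2*(0)*conj(-1)]
      = (1/8)[(4) + (4) + (0) + (0) + (0)] = 8/8 = 1
  <chi_5*chi_5, chi_3> = (1/8)[1*(4)*conj(1) + 1*(4)*conj(1) + 2*(0)*conj(-1) + 2*(0)*conj(1) + 2*(0)*conj(-1)]
      = (1/8)[(4) + (4) + (0) + (0) + (0)] = 8/8 = 1
  <chi_5*chi_5, chi_4> = (1/8)[1*(4)*conj(1) + 1*(4)*conj(1) + 2*(0)*conj(-1) + 2*(0)*conj(-1) + 2*(0)*conj(1)]
      = (1/8)[(4) + (4) + (0) + (0) + (0)] = 8/8 = 1
  <chi_5*chi_5, chi_5> = (1/8)[1*(4)*conj(2) + 1*(4)*conj(-2) + 2*(0)*conj(0) + 2*(0)*conj(0) + 2*(0)*conj(0)]
      = (1/8)[(8) + (-8) + (0) + (0) + (0)] = 0/8 = 0
Hence the multiplicities are chi_1: 1, chi_2: 1, chi_3: 1, chi_4: 1. Dimension check: dim(chi_5)*dim(chi_5) = 2*2 = 4 and sum (mult * dim) = 1*1 + 1*1 + 1*1 + 1*1 = 4.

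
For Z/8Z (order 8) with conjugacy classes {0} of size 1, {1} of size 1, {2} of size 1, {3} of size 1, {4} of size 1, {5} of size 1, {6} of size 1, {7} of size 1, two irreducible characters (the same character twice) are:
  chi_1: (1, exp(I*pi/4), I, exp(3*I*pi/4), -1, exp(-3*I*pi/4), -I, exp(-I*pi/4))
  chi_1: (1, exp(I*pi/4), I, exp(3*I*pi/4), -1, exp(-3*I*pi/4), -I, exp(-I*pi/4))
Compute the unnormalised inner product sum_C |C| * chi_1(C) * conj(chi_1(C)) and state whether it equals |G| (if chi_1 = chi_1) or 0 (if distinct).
Sum = 8 = |G| = 8; so <chi_1, chi_1> = 1 (norm-1 confirms irreducibility).

Compute term by term over conjugacy classes (|C| * chi_1(C) * conj(chi_1(C))):
  1*(1)*conj(1) + 1*(exp(I*pi/4))*conj(exp(I*pi/4)) + 1*(I)*conj(I) + 1*(exp(3*I*pi/4))*conj(exp(3*I*pi/4)) + 1*(-1)*conj(-1) + 1*(exp(-3*I*pi/4))*conj(exp(-3*I*pi/4)) + 1*(-I)*conj(-I) + 1*(exp(-I*pi/4))*conj(exp(-I*pi/4))
  = (1) + (1) + (1) + (1) + (1) + (1) + (1) + (1)
  = 8.
(Exp terms are combined using exp(i*s)*conj(exp(i*t)) = exp(i*(s-t)), and sums of them are collapsed using the identity that for every m > 1 the m distinct m-th roots of unity sum to 0, e.g. 1 + exp(2*I*pi/3) + exp(-2*I*pi/3) = 0.)
Dividing by |G| = 8 gives 8/8 = 1, matching the row-orthogonality relation <chi_1, chi_1> = [chi_1 = chi_1].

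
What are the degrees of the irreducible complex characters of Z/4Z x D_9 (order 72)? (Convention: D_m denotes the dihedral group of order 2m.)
Dimensions: 1, 1, 1, 1, 1, 1, 1, 1, 2, 2, 2, 2, 2, 2, 2, 2, 2, 2, 2, 2, 2, 2, 2, 2

Proof sketch: There are 24 irreducibles (= number of conjugacy classes). Their dimensions d_i satisfy sum d_i^2 = |G| = 72: 1 + 1 + 1 + 1 + 1 + 1 + 1 + 1 + 4 + 4 + 4 + 4 + 4 + 4 + 4 + 4 + 4 + 4 + 4 + 4 + 4 + 4 + 4 + 4 = 72. (For the product with Z/4Z: each of the 4 1-dim characters of Z/4Z tensors with each irrep of D_9, giving 4 copies of each D_9-dimension.)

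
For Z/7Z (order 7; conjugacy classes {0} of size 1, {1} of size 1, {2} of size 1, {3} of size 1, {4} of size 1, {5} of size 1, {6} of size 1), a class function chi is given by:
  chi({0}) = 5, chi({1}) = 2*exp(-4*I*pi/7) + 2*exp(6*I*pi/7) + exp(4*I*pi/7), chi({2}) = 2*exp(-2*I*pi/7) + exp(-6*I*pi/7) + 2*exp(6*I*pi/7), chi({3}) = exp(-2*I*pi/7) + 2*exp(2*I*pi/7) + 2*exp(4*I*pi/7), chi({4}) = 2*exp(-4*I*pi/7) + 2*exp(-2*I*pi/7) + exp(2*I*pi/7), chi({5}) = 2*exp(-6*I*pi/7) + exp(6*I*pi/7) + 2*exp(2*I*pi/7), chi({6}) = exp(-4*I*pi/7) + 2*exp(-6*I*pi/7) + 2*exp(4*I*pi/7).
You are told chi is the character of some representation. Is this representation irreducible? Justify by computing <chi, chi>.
Not irreducible (reducible): <chi, chi> = 9 > 1.

Proof sketch: <chi, chi> = (1/|G|) sum_C |C| * |chi(C)|^2 = (1/7)[1*|5|^2 + 1*|2*exp(-4*I*pi/7) + 2*exp(6*I*pi/7) + exp(4*I*pi/7)|^2 + 1*|2*exp(-2*I*pi/7) + exp(-6*I*pi/7) + 2*exp(6*I*pi/7)|^2 + 1*|exp(-2*I*pi/7) + 2*exp(2*I*pi/7) + 2*exp(4*I*pi/7)|^2 + 1*|2*exp(-4*I*pi/7) + 2*exp(-2*I*pi/7) + exp(2*I*pi/7)|^2 + 1*|2*exp(-6*I*pi/7) + exp(6*I*pi/7) + 2*exp(2*I*pi/7)|^2 + 1*|exp(-4*I*pi/7) + 2*exp(-6*I*pi/7) + 2*exp(4*I*pi/7)|^2]
  = (1/7)[(25) + (9 + 4*exp(-4*I*pi/7) + 2*exp(-2*I*pi/7) + 2*exp(-6*I*pi/7) + 2*exp(6*I*pi/7) + 2*exp(2*I*pi/7) + 4*exp(4*I*pi/7)) + (9 + 2*exp(-4*I*pi/7) + 4*exp(-6*I*pi/7) + 2*exp(-2*I*pi/7) + 2*exp(2*I*pi/7) + 4*exp(6*I*pi/7) + 2*exp(4*I*pi/7)) + (9 + 4*exp(-2*I*pi/7) + 2*exp(-4*I*pi/7) + 2*exp(-6*I*pi/7) + 2*exp(6*I*pi/7) + 2*exp(4*I*pi/7) + 4*exp(2*I*pi/7)) + (9 + 4*exp(-2*I*pi/7) + 2*exp(-4*I*pi/7) + 2*exp(-6*I*pi/7) + 2*exp(6*I*pi/7) + 2*exp(4*I*pi/7) + 4*exp(2*I*pi/7)) + (9 + 2*exp(-4*I*pi/7) + 4*exp(-6*I*pi/7) + 2*exp(-2*I*pi/7) + 2*exp(2*I*pi/7) + 4*exp(6*I*pi/7) + 2*exp(4*I*pi/7)) + (9 + 4*exp(-4*I*pi/7) + 2*exp(-2*I*pi/7) + 2*exp(-6*I*pi/7) + 2*exp(6*I*pi/7) + 2*exp(2*I*pi/7) + 4*exp(4*I*pi/7))] = 63/7 = 9.
(Exp terms are combined using exp(i*s)*conj(exp(i*t)) = exp(i*(s-t)), and sums of them are collapsed using the identity that for every m > 1 the m distinct m-th roots of unity sum to 0, e.g. 1 + exp(2*I*pi/3) + exp(-2*I*pi/3) = 0.)
A character is irreducible iff <chi, chi> = 1, so this representation is reducible.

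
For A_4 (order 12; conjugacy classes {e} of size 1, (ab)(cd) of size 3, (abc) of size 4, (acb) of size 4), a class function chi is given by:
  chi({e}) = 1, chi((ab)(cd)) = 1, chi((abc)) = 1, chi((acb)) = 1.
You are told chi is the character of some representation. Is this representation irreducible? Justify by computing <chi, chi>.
Irreducible: <chi, chi> = 1.

Working: <chi, chi> = (1/|G|) sum_C |C| * |chi(C)|^2 = (1/12)[1*|1|^2 + 3*|1|^2 + 4*|1|^2 + 4*|1|^2]
  = (1/12)[(1) + (3) + (4) + (4)] = 12/12 = 1.
(Exp terms are combined using exp(i*s)*conj(exp(i*t)) = exp(i*(s-t)), and sums of them are collapsed using the identity that for every m > 1 the m distinct m-th roots of unity sum to 0, e.g. 1 + exp(2*I*pi/3) + exp(-2*I*pi/3) = 0.)
A character is irreducible iff <chi, chi> = 1, so this representation is irreducible.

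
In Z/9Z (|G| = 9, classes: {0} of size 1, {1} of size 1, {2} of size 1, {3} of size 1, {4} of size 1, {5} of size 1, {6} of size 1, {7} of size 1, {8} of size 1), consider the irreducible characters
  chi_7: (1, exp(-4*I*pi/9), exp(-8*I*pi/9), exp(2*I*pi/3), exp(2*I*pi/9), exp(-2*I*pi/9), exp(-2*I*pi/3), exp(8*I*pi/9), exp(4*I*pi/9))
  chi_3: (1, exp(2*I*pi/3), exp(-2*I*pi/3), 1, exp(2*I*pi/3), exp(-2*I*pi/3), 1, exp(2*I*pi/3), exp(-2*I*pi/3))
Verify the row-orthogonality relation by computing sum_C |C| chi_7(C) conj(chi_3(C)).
Sum = 0; so <chi_7, chi_3> = 0 (distinct irreducibles are orthogonal).

Working: Compute term by term over conjugacy classes (|C| * chi_7(C) * conj(chi_3(C))):
  1*(1)*conj(1) + 1*(exp(-4*I*pi/9))*conj(exp(2*I*pi/3)) + 1*(exp(-8*I*pi/9))*conj(exp(-2*I*pi/3)) + 1*(exp(2*I*pi/3))*conj(1) + 1*(exp(2*I*pi/9))*conj(exp(2*I*pi/3)) + 1*(exp(-2*I*pi/9))*conj(exp(-2*I*pi/3)) + 1*(exp(-2*I*pi/3))*conj(1) + 1*(exp(8*I*pi/9))*conj(exp(2*I*pi/3)) + 1*(exp(4*I*pi/9))*conj(exp(-2*I*pi/3))
  = (1) + (exp(8*I*pi/9)) + (exp(-2*I*pi/9)) + (exp(2*I*pi/3)) + (exp(-4*I*pi/9)) + (exp(4*I*pi/9)) + (exp(-2*I*pi/3)) + (exp(2*I*pi/9)) + (exp(-8*I*pi/9))
  = 0.
(Exp terms are combined using exp(i*s)*conj(exp(i*t)) = exp(i*(s-t)), and sums of them are collapsed using the identity that for every m > 1 the m distinct m-th roots of unity sum to 0, e.g. 1 + exp(2*I*pi/3) + exp(-2*I*pi/3) = 0.)
Dividing by |G| = 9 gives 0/9 = 0, matching the row-orthogonality relation <chi_7, chi_3> = [chi_7 = chi_3].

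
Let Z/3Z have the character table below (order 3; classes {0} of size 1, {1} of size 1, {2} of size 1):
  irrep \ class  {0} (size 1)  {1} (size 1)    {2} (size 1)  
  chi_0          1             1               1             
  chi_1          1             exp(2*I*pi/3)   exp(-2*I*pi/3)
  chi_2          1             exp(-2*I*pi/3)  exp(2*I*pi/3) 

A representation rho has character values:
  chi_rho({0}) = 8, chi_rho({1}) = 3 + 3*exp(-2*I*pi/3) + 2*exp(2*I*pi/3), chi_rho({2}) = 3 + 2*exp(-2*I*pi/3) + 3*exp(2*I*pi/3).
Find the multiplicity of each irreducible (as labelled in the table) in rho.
Multiplicities: chi_0: 3, chi_1: 2, chi_2: 3.

Why: Use <chi_rho, chi> = (1/|G|) sum_C |C| * chi_rho(C) * conj(chi(C)) with |G| = 3 for each irreducible chi in the table:
  <chi_rho, chi_0> = (1/3)[1*(8)*conj(1) + 1*(3 + 3*exp(-2*I*pi/3) + 2*exp(2*I*pi/3))*conj(1) + 1*(3 + 2*exp(-2*I*pi/3) + 3*exp(2*I*pi/3))*conj(1)]
      = (1/3)[(8) + (3 + 3*exp(-2*I*pi/3) + 2*exp(2*I*pi/3)) + (3 + 2*exp(-2*I*pi/3) + 3*exp(2*I*pi/3))] = 9/3 = 3
  <chi_rho, chi_1> = (1/3)[1*(8)*conj(1) + 1*(3 + 3*exp(-2*I*pi/3) + 2*exp(2*I*pi/3))*conj(exp(2*I*pi/3)) + 1*(3 + 2*exp(-2*I*pi/3) + 3*exp(2*I*pi/3))*conj(exp(-2*I*pi/3))]
      = (1/3)[(8) + (-1) + (-1)] = 6/3 = 2
  <chi_rho, chi_2> = (1/3)[1*(8)*conj(1) + 1*(3 + 3*exp(-2*I*pi/3) + 2*exp(2*I*pi/3))*conj(exp(-2*I*pi/3)) + 1*(3 + 2*exp(-2*I*pi/3) + 3*exp(2*I*pi/3))*conj(exp(2*I*pi/3))]
      = (1/3)[(8) + (3 + 2*exp(-2*I*pi/3) + 3*exp(2*I*pi/3)) + (3 + 3*exp(-2*I*pi/3) + 2*exp(2*I*pi/3))] = 9/3 = 3
(Exp terms are combined using exp(i*s)*conj(exp(i*t)) = exp(i*(s-t)), and sums of them are collapsed using the identity that for every m > 1 the m distinct m-th roots of unity sum to 0, e.g. 1 + exp(2*I*pi/3) + exp(-2*I*pi/3) = 0.)
Dimension check: dim(rho) = sum (mult * dim) = 3*1 + 2*1 + 3*1 = 8 = chi_rho(e) = 8.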